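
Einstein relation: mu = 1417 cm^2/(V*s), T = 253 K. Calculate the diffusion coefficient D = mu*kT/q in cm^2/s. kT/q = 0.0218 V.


Step 1: D = mu * (kT/q)
Step 2: D = 1417 * 0.0218
Step 3: D = 30.89 cm^2/s

30.89


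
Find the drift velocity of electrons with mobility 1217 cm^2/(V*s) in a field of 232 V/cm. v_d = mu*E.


Step 1: v_d = mu * E
Step 2: v_d = 1217 * 232 = 282344
Step 3: v_d = 2.82e+05 cm/s

2.82e+05


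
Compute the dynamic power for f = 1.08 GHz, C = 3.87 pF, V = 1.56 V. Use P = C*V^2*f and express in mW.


Step 1: V^2 = 1.56^2 = 2.4336 V^2
Step 2: P = C*V^2*f = 3.87e-12 F * 2.4336 * 1.08e9 Hz
Step 3: P = 1.017147456e-02 W
Step 4: P = 10.171 mW

10.171


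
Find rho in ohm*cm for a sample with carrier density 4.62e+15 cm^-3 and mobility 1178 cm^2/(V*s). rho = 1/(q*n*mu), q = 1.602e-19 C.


Step 1: sigma = q * n * mu = 1.602e-19 * 4.62e+15 * 1178 = 8.71866e-01 S/cm
Step 2: rho = 1 / sigma = 1 / 8.71866e-01 = 1.147 ohm*cm

1.147


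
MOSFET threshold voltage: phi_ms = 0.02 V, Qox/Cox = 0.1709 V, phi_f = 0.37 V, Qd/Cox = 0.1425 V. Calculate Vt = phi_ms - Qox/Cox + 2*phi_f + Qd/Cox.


Step 1: Vt = phi_ms - Qox/Cox + 2*phi_f + Qd/Cox
Step 2: Vt = 0.02 - 0.1709 + 2*0.37 + 0.1425
Step 3: Vt = 0.02 - 0.1709 + 0.74 + 0.1425
Step 4: Vt = 0.7316 V

0.7316


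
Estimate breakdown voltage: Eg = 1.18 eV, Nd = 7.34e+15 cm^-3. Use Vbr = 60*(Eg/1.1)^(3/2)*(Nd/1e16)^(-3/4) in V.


Step 1: Eg/1.1 = 1.18/1.1 = 1.072727
Step 2: (Eg/1.1)^1.5 = 1.072727^1.5 = 1.111051
Step 3: (Nd/1e16)^(-0.75) = (0.734)^(-0.75) = 1.261037
Step 4: Vbr = 60 * 1.111051 * 1.261037 = 84.1 V

84.1


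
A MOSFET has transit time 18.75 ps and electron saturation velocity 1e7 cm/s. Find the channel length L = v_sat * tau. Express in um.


Step 1: tau in seconds = 18.75 ps * 1e-12 = 1.8750e-11 s
Step 2: L = v_sat * tau = 1e7 * 1.8750e-11 = 1.8750e-04 cm
Step 3: L in um = 1.8750e-04 * 1e4 = 1.875 um

1.875


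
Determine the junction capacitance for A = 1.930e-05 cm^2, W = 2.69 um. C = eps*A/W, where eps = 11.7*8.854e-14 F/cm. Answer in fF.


Step 1: eps_Si = 11.7 * 8.854e-14 = 1.035918e-12 F/cm
Step 2: W in cm = 2.69 * 1e-4 = 2.69e-04 cm
Step 3: C = 1.035918e-12 * 1.930e-05 / 2.69e-04 = 7.432423e-14 F
Step 4: C = 74.32 fF

74.32


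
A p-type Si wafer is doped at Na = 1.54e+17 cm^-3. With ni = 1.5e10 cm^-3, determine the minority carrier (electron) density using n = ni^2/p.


Step 1: Majority hole concentration p ≈ Na = 1.54e+17 cm^-3
Step 2: n = ni^2 / Na = (1.5e10)^2 / 1.54e+17
Step 3: n = 1.46e+03 cm^-3

1.46e+03


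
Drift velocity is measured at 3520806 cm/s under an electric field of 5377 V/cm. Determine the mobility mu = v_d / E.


Step 1: mu = v_d / E
Step 2: mu = 3520806 / 5377
Step 3: mu = 654.79 cm^2/(V*s)

654.79


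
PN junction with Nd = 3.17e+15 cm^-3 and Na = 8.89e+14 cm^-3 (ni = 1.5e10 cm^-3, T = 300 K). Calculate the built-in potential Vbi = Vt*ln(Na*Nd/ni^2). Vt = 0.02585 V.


Step 1: Compute Na*Nd/ni^2 = 8.89e+14 * 3.17e+15 / (1.5e10)^2 = 1.2525e+10
Step 2: ln(1.2525e+10) = 23.2510
Step 3: Vbi = 0.02585 * 23.2510 = 0.601 V

0.601


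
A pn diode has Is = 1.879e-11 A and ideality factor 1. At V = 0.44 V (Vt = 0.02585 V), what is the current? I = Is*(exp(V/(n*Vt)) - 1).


Step 1: V/(n*Vt) = 0.44/(1*0.02585) = 17.0213
Step 2: exp(17.0213) = 2.4675e+07
Step 3: I = 1.879e-11 * (2.4675e+07 - 1) = 4.64e-04 A

4.64e-04


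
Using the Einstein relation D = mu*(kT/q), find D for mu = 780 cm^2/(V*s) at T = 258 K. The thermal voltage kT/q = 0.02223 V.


Step 1: D = mu * (kT/q)
Step 2: D = 780 * 0.02223
Step 3: D = 17.34 cm^2/s

17.34


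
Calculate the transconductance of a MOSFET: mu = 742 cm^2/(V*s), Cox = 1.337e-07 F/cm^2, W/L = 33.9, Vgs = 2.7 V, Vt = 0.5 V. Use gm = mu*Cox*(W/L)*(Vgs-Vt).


Step 1: Vov = Vgs - Vt = 2.7 - 0.5 = 2.2 V
Step 2: gm = mu * Cox * (W/L) * Vov
Step 3: gm = 742 * 1.337e-07 * 33.9 * 2.2 = 7.40e-03 S

7.40e-03


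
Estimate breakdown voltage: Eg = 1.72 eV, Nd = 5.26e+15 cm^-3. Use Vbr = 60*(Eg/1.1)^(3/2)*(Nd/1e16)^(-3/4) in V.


Step 1: Eg/1.1 = 1.72/1.1 = 1.563636
Step 2: (Eg/1.1)^1.5 = 1.563636^1.5 = 1.955255
Step 3: (Nd/1e16)^(-0.75) = (0.526)^(-0.75) = 1.619052
Step 4: Vbr = 60 * 1.955255 * 1.619052 = 189.9 V

189.9


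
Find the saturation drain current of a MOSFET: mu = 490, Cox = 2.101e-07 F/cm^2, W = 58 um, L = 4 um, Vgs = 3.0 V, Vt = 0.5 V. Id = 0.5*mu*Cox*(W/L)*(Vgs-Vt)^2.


Step 1: Overdrive voltage Vov = Vgs - Vt = 3.0 - 0.5 = 2.5 V
Step 2: W/L = 58/4 = 14.5
Step 3: Id = 0.5 * 490 * 2.101e-07 * 14.5 * 2.5^2
Step 4: Id = 4.66e-03 A

4.66e-03


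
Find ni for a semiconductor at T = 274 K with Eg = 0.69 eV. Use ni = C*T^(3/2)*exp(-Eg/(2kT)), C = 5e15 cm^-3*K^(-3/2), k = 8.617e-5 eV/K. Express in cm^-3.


Step 1: Compute kT = 8.617e-5 * 274 = 0.02361058 eV
Step 2: Exponent = -Eg/(2kT) = -0.69/(2*0.02361058) = -14.61209
Step 3: T^(3/2) = 274^1.5 = 4535.51
Step 4: ni = 5e15 * 4535.51 * exp(-14.61209) = 1.02e+13 cm^-3

1.02e+13


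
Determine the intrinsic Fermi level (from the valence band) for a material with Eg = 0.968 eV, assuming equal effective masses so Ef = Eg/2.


Step 1: For an intrinsic semiconductor, the Fermi level sits at midgap.
Step 2: Ef = Eg / 2 = 0.968 / 2 = 0.484 eV

0.484


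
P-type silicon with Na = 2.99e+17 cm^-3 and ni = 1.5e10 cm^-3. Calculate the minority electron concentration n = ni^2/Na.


Step 1: Majority hole concentration p ≈ Na = 2.99e+17 cm^-3
Step 2: n = ni^2 / Na = (1.5e10)^2 / 2.99e+17
Step 3: n = 7.53e+02 cm^-3

7.53e+02


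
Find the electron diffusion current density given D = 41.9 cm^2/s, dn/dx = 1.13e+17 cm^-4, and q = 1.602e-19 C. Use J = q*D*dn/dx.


Step 1: J = q * D * (dn/dx)
Step 2: J = 1.602e-19 * 41.9 * 1.13e+17
Step 3: J = 7.58e-01 A/cm^2

7.58e-01


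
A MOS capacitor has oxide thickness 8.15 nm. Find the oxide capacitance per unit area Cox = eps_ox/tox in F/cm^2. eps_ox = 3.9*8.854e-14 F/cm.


Step 1: eps_ox = 3.9 * 8.854e-14 = 3.45306e-13 F/cm
Step 2: tox in cm = 8.15 nm * 1e-7 = 8.1500e-07 cm
Step 3: Cox = 3.45306e-13 / 8.1500e-07 = 4.24e-07 F/cm^2

4.24e-07


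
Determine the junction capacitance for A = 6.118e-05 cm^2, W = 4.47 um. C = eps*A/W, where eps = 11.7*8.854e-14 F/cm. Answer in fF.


Step 1: eps_Si = 11.7 * 8.854e-14 = 1.035918e-12 F/cm
Step 2: W in cm = 4.47 * 1e-4 = 4.47e-04 cm
Step 3: C = 1.035918e-12 * 6.118e-05 / 4.47e-04 = 1.417840e-13 F
Step 4: C = 141.78 fF

141.78


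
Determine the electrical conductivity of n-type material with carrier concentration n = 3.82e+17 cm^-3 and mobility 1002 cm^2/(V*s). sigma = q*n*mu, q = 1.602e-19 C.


Step 1: sigma = q * n * mu
Step 2: sigma = 1.602e-19 * 3.82e+17 * 1002
Step 3: sigma = 6.132e+01 S/cm

6.132e+01


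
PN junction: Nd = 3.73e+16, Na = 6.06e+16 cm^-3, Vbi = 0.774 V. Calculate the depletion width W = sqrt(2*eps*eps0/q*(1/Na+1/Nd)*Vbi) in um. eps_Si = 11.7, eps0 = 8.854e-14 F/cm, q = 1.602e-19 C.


Step 1: 1/Na + 1/Nd = 1/6.06e+16 + 1/3.73e+16 = 4.33113e-17
Step 2: 2*eps*eps0/q = 2*11.7*8.854e-14/1.602e-19 = 1.293281e+07
Step 3: W^2 = 1.293281e+07 * 4.33113e-17 * 0.774 = 4.33546e-10
Step 4: W = sqrt(4.33546e-10) = 2.082e-05 cm = 0.2082 um

0.2082


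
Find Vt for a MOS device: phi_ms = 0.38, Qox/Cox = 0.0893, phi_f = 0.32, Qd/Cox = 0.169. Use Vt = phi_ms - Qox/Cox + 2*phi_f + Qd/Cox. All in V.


Step 1: Vt = phi_ms - Qox/Cox + 2*phi_f + Qd/Cox
Step 2: Vt = 0.38 - 0.0893 + 2*0.32 + 0.169
Step 3: Vt = 0.38 - 0.0893 + 0.64 + 0.169
Step 4: Vt = 1.0997 V

1.0997


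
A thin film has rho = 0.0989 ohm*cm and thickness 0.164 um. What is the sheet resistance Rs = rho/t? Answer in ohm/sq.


Step 1: Convert thickness to cm: t = 0.164 um = 1.6400e-05 cm
Step 2: Rs = rho / t = 0.0989 / 1.6400e-05
Step 3: Rs = 6030.5 ohm/sq

6030.5


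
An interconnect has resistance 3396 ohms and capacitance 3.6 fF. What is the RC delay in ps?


Step 1: tau = R * C
Step 2: tau = 3396 * 3.6 fF = 3396 * 3.6e-15 F
Step 3: tau = 1.22256e-11 s = 12.2256 ps

12.2256


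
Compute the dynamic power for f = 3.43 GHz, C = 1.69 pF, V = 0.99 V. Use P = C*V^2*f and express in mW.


Step 1: V^2 = 0.99^2 = 0.9801 V^2
Step 2: P = C*V^2*f = 1.69e-12 F * 0.9801 * 3.43e9 Hz
Step 3: P = 5.68134567e-03 W
Step 4: P = 5.681 mW

5.681


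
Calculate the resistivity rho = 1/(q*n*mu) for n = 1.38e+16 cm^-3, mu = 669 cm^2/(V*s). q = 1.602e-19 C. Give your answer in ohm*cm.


Step 1: sigma = q * n * mu = 1.602e-19 * 1.38e+16 * 669 = 1.47900e+00 S/cm
Step 2: rho = 1 / sigma = 1 / 1.47900e+00 = 0.6761 ohm*cm

0.6761


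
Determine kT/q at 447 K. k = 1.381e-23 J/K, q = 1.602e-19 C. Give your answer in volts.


Step 1: kT = 1.381e-23 * 447 = 6.17307e-21 J
Step 2: Vt = kT/q = 6.17307e-21 / 1.602e-19
Step 3: Vt = 0.03853 V

0.03853


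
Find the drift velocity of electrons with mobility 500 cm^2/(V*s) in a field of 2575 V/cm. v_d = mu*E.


Step 1: v_d = mu * E
Step 2: v_d = 500 * 2575 = 1287500
Step 3: v_d = 1.29e+06 cm/s

1.29e+06


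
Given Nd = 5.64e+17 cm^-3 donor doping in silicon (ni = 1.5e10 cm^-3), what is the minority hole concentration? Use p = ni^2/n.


Step 1: Since Nd >> ni, n ≈ Nd = 5.64e+17 cm^-3
Step 2: p = ni^2 / n = (1.5e10)^2 / 5.64e+17
Step 3: p = 2.25e20 / 5.64e+17 = 3.99e+02 cm^-3

3.99e+02


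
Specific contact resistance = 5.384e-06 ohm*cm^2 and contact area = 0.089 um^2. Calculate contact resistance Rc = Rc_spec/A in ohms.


Step 1: Convert area to cm^2: 0.089 um^2 = 8.9000e-10 cm^2
Step 2: Rc = Rc_spec / A = 5.384e-06 / 8.9000e-10
Step 3: Rc = 6.05e+03 ohms

6.05e+03


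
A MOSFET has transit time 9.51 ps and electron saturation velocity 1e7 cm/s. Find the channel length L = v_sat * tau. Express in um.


Step 1: tau in seconds = 9.51 ps * 1e-12 = 9.5100e-12 s
Step 2: L = v_sat * tau = 1e7 * 9.5100e-12 = 9.5100e-05 cm
Step 3: L in um = 9.5100e-05 * 1e4 = 0.951 um

0.951


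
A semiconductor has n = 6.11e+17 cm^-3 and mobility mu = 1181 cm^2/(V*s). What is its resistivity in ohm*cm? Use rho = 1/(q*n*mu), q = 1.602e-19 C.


Step 1: sigma = q * n * mu = 1.602e-19 * 6.11e+17 * 1181 = 1.15599e+02 S/cm
Step 2: rho = 1 / sigma = 1 / 1.15599e+02 = 0.008651 ohm*cm

0.008651


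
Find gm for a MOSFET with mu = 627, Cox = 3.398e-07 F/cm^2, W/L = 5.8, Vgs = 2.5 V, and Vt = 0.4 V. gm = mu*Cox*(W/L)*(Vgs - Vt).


Step 1: Vov = Vgs - Vt = 2.5 - 0.4 = 2.1 V
Step 2: gm = mu * Cox * (W/L) * Vov
Step 3: gm = 627 * 3.398e-07 * 5.8 * 2.1 = 2.60e-03 S

2.60e-03


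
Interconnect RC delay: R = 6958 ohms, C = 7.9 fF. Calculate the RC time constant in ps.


Step 1: tau = R * C
Step 2: tau = 6958 * 7.9 fF = 6958 * 7.9e-15 F
Step 3: tau = 5.49682e-11 s = 54.9682 ps

54.9682


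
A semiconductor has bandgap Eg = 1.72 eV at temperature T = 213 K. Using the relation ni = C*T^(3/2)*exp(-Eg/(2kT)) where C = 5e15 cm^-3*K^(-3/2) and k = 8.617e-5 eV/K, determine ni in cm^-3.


Step 1: Compute kT = 8.617e-5 * 213 = 0.01835421 eV
Step 2: Exponent = -Eg/(2kT) = -1.72/(2*0.01835421) = -46.85574
Step 3: T^(3/2) = 213^1.5 = 3108.63
Step 4: ni = 5e15 * 3108.63 * exp(-46.85574) = 6.96e-02 cm^-3

6.96e-02


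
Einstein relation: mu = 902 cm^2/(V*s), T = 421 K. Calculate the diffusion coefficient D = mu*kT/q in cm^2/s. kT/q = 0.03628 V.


Step 1: D = mu * (kT/q)
Step 2: D = 902 * 0.03628
Step 3: D = 32.72 cm^2/s

32.72


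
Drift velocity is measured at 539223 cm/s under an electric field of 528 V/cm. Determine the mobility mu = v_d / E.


Step 1: mu = v_d / E
Step 2: mu = 539223 / 528
Step 3: mu = 1021.26 cm^2/(V*s)

1021.26


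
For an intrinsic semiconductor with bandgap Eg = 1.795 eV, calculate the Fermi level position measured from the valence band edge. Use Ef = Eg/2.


Step 1: For an intrinsic semiconductor, the Fermi level sits at midgap.
Step 2: Ef = Eg / 2 = 1.795 / 2 = 0.8975 eV

0.8975


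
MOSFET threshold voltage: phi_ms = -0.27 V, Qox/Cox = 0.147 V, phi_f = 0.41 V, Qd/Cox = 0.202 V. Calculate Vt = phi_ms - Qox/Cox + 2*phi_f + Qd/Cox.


Step 1: Vt = phi_ms - Qox/Cox + 2*phi_f + Qd/Cox
Step 2: Vt = -0.27 - 0.147 + 2*0.41 + 0.202
Step 3: Vt = -0.27 - 0.147 + 0.82 + 0.202
Step 4: Vt = 0.605 V

0.605


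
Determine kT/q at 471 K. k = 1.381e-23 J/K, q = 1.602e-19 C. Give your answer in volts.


Step 1: kT = 1.381e-23 * 471 = 6.50451e-21 J
Step 2: Vt = kT/q = 6.50451e-21 / 1.602e-19
Step 3: Vt = 0.0406 V

0.0406


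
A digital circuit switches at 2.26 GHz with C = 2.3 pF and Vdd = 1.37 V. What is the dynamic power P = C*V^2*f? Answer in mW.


Step 1: V^2 = 1.37^2 = 1.8769 V^2
Step 2: P = C*V^2*f = 2.3e-12 F * 1.8769 * 2.26e9 Hz
Step 3: P = 9.7561262e-03 W
Step 4: P = 9.756 mW

9.756


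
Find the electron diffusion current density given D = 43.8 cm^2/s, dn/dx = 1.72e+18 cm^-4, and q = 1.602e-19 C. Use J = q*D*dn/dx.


Step 1: J = q * D * (dn/dx)
Step 2: J = 1.602e-19 * 43.8 * 1.72e+18
Step 3: J = 1.21e+01 A/cm^2

1.21e+01


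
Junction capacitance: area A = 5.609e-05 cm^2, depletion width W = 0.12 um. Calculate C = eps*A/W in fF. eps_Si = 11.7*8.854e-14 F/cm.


Step 1: eps_Si = 11.7 * 8.854e-14 = 1.035918e-12 F/cm
Step 2: W in cm = 0.12 * 1e-4 = 1.20e-05 cm
Step 3: C = 1.035918e-12 * 5.609e-05 / 1.20e-05 = 4.842053e-12 F
Step 4: C = 4842.05 fF

4842.05


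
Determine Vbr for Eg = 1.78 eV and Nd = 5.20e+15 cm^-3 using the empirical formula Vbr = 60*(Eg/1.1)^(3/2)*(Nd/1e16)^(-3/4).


Step 1: Eg/1.1 = 1.78/1.1 = 1.618182
Step 2: (Eg/1.1)^1.5 = 1.618182^1.5 = 2.058453
Step 3: (Nd/1e16)^(-0.75) = (0.52)^(-0.75) = 1.633043
Step 4: Vbr = 60 * 2.058453 * 1.633043 = 201.7 V

201.7


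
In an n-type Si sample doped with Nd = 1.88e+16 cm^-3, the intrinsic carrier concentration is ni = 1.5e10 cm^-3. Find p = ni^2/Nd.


Step 1: Since Nd >> ni, n ≈ Nd = 1.88e+16 cm^-3
Step 2: p = ni^2 / n = (1.5e10)^2 / 1.88e+16
Step 3: p = 2.25e20 / 1.88e+16 = 1.20e+04 cm^-3

1.20e+04


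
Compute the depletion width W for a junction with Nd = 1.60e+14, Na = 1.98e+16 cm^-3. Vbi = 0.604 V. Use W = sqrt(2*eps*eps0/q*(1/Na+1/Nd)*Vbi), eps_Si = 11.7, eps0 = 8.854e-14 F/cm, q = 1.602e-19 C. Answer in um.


Step 1: 1/Na + 1/Nd = 1/1.98e+16 + 1/1.60e+14 = 6.30051e-15
Step 2: 2*eps*eps0/q = 2*11.7*8.854e-14/1.602e-19 = 1.293281e+07
Step 3: W^2 = 1.293281e+07 * 6.30051e-15 * 0.604 = 4.92159e-08
Step 4: W = sqrt(4.92159e-08) = 2.218e-04 cm = 2.218 um

2.218


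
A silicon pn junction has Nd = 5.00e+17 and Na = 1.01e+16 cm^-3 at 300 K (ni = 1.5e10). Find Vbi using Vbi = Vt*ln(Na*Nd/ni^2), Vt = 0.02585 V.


Step 1: Compute Na*Nd/ni^2 = 1.01e+16 * 5.00e+17 / (1.5e10)^2 = 2.2444e+13
Step 2: ln(2.2444e+13) = 30.7420
Step 3: Vbi = 0.02585 * 30.7420 = 0.795 V

0.795


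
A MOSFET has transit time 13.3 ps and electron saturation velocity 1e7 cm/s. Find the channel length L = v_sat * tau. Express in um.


Step 1: tau in seconds = 13.3 ps * 1e-12 = 1.3300e-11 s
Step 2: L = v_sat * tau = 1e7 * 1.3300e-11 = 1.3300e-04 cm
Step 3: L in um = 1.3300e-04 * 1e4 = 1.33 um

1.33


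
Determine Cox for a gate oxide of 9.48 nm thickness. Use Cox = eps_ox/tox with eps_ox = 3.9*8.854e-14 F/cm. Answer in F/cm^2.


Step 1: eps_ox = 3.9 * 8.854e-14 = 3.45306e-13 F/cm
Step 2: tox in cm = 9.48 nm * 1e-7 = 9.4800e-07 cm
Step 3: Cox = 3.45306e-13 / 9.4800e-07 = 3.64e-07 F/cm^2

3.64e-07


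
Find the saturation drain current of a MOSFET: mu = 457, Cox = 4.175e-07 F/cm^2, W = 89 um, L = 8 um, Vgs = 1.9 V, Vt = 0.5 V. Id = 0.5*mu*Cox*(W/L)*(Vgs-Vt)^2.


Step 1: Overdrive voltage Vov = Vgs - Vt = 1.9 - 0.5 = 1.4 V
Step 2: W/L = 89/8 = 11.125
Step 3: Id = 0.5 * 457 * 4.175e-07 * 11.125 * 1.4^2
Step 4: Id = 2.08e-03 A

2.08e-03


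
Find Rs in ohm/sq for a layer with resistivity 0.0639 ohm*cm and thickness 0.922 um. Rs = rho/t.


Step 1: Convert thickness to cm: t = 0.922 um = 9.2200e-05 cm
Step 2: Rs = rho / t = 0.0639 / 9.2200e-05
Step 3: Rs = 693.1 ohm/sq

693.1


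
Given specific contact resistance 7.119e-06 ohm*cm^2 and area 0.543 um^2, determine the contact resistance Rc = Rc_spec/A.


Step 1: Convert area to cm^2: 0.543 um^2 = 5.4300e-09 cm^2
Step 2: Rc = Rc_spec / A = 7.119e-06 / 5.4300e-09
Step 3: Rc = 1.31e+03 ohms

1.31e+03


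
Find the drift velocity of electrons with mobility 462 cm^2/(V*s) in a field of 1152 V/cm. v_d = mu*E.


Step 1: v_d = mu * E
Step 2: v_d = 462 * 1152 = 532224
Step 3: v_d = 5.32e+05 cm/s

5.32e+05


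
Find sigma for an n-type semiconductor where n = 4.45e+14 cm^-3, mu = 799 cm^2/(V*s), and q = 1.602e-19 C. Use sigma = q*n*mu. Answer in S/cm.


Step 1: sigma = q * n * mu
Step 2: sigma = 1.602e-19 * 4.45e+14 * 799
Step 3: sigma = 5.696e-02 S/cm

5.696e-02


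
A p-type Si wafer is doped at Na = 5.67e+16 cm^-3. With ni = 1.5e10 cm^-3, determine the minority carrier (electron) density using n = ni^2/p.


Step 1: Majority hole concentration p ≈ Na = 5.67e+16 cm^-3
Step 2: n = ni^2 / Na = (1.5e10)^2 / 5.67e+16
Step 3: n = 3.97e+03 cm^-3

3.97e+03


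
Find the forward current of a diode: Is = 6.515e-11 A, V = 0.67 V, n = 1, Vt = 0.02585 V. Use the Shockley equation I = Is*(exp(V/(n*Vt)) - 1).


Step 1: V/(n*Vt) = 0.67/(1*0.02585) = 25.9188
Step 2: exp(25.9188) = 1.8046e+11
Step 3: I = 6.515e-11 * (1.8046e+11 - 1) = 1.18e+01 A

1.18e+01


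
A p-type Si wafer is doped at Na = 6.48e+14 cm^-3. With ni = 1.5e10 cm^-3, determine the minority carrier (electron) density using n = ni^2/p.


Step 1: Majority hole concentration p ≈ Na = 6.48e+14 cm^-3
Step 2: n = ni^2 / Na = (1.5e10)^2 / 6.48e+14
Step 3: n = 3.47e+05 cm^-3

3.47e+05


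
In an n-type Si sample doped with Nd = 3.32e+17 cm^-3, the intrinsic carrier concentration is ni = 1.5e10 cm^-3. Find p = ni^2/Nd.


Step 1: Since Nd >> ni, n ≈ Nd = 3.32e+17 cm^-3
Step 2: p = ni^2 / n = (1.5e10)^2 / 3.32e+17
Step 3: p = 2.25e20 / 3.32e+17 = 6.78e+02 cm^-3

6.78e+02


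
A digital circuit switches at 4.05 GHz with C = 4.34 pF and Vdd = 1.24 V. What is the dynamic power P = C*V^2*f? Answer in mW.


Step 1: V^2 = 1.24^2 = 1.5376 V^2
Step 2: P = C*V^2*f = 4.34e-12 F * 1.5376 * 4.05e9 Hz
Step 3: P = 2.70263952e-02 W
Step 4: P = 27.026 mW

27.026


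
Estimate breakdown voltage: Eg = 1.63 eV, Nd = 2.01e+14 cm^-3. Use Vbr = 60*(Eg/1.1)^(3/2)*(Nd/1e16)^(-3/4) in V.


Step 1: Eg/1.1 = 1.63/1.1 = 1.481818
Step 2: (Eg/1.1)^1.5 = 1.481818^1.5 = 1.803816
Step 3: (Nd/1e16)^(-0.75) = (0.0201)^(-0.75) = 18.732811
Step 4: Vbr = 60 * 1.803816 * 18.732811 = 2027.4 V

2027.4


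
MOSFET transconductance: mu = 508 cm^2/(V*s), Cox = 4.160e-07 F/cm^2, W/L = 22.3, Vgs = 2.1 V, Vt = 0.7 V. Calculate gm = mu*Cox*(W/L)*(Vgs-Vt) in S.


Step 1: Vov = Vgs - Vt = 2.1 - 0.7 = 1.4 V
Step 2: gm = mu * Cox * (W/L) * Vov
Step 3: gm = 508 * 4.160e-07 * 22.3 * 1.4 = 6.60e-03 S

6.60e-03


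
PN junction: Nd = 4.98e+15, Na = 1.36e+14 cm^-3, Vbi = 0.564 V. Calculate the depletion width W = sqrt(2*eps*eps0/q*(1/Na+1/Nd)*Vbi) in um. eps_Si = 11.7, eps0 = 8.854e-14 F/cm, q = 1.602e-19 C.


Step 1: 1/Na + 1/Nd = 1/1.36e+14 + 1/4.98e+15 = 7.55374e-15
Step 2: 2*eps*eps0/q = 2*11.7*8.854e-14/1.602e-19 = 1.293281e+07
Step 3: W^2 = 1.293281e+07 * 7.55374e-15 * 0.564 = 5.50978e-08
Step 4: W = sqrt(5.50978e-08) = 2.347e-04 cm = 2.347 um

2.347


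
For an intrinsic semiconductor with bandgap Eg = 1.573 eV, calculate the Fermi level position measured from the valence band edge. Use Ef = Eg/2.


Step 1: For an intrinsic semiconductor, the Fermi level sits at midgap.
Step 2: Ef = Eg / 2 = 1.573 / 2 = 0.7865 eV

0.7865


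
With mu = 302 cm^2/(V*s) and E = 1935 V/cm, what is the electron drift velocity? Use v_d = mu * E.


Step 1: v_d = mu * E
Step 2: v_d = 302 * 1935 = 584370
Step 3: v_d = 5.84e+05 cm/s

5.84e+05


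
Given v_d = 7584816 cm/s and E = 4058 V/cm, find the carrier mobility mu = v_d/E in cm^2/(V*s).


Step 1: mu = v_d / E
Step 2: mu = 7584816 / 4058
Step 3: mu = 1869.1 cm^2/(V*s)

1869.1


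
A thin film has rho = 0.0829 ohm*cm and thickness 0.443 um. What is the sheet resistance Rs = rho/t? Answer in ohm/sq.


Step 1: Convert thickness to cm: t = 0.443 um = 4.4300e-05 cm
Step 2: Rs = rho / t = 0.0829 / 4.4300e-05
Step 3: Rs = 1871.3 ohm/sq

1871.3


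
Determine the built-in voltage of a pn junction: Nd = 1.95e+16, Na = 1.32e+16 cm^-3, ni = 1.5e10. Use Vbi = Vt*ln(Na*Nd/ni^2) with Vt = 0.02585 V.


Step 1: Compute Na*Nd/ni^2 = 1.32e+16 * 1.95e+16 / (1.5e10)^2 = 1.1440e+12
Step 2: ln(1.1440e+12) = 27.7656
Step 3: Vbi = 0.02585 * 27.7656 = 0.718 V

0.718


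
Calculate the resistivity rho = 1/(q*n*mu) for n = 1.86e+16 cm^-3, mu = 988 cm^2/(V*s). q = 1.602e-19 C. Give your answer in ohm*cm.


Step 1: sigma = q * n * mu = 1.602e-19 * 1.86e+16 * 988 = 2.94396e+00 S/cm
Step 2: rho = 1 / sigma = 1 / 2.94396e+00 = 0.3397 ohm*cm

0.3397


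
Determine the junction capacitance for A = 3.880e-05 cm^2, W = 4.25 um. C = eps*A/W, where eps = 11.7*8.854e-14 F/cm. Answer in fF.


Step 1: eps_Si = 11.7 * 8.854e-14 = 1.035918e-12 F/cm
Step 2: W in cm = 4.25 * 1e-4 = 4.25e-04 cm
Step 3: C = 1.035918e-12 * 3.880e-05 / 4.25e-04 = 9.457322e-14 F
Step 4: C = 94.57 fF

94.57


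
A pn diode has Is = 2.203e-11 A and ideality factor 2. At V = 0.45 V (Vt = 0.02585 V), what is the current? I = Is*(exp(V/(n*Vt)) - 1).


Step 1: V/(n*Vt) = 0.45/(2*0.02585) = 8.7041
Step 2: exp(8.7041) = 6.0276e+03
Step 3: I = 2.203e-11 * (6.0276e+03 - 1) = 1.33e-07 A

1.33e-07


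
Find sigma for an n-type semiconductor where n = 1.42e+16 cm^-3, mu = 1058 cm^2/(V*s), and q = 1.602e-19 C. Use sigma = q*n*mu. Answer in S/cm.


Step 1: sigma = q * n * mu
Step 2: sigma = 1.602e-19 * 1.42e+16 * 1058
Step 3: sigma = 2.407e+00 S/cm

2.407e+00


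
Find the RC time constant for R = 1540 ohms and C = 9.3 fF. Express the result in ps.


Step 1: tau = R * C
Step 2: tau = 1540 * 9.3 fF = 1540 * 9.3e-15 F
Step 3: tau = 1.4322e-11 s = 14.322 ps

14.322


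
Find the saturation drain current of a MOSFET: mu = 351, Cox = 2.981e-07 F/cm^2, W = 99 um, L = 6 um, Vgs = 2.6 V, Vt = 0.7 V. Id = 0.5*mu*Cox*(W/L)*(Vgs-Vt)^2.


Step 1: Overdrive voltage Vov = Vgs - Vt = 2.6 - 0.7 = 1.9 V
Step 2: W/L = 99/6 = 16.5
Step 3: Id = 0.5 * 351 * 2.981e-07 * 16.5 * 1.9^2
Step 4: Id = 3.12e-03 A

3.12e-03


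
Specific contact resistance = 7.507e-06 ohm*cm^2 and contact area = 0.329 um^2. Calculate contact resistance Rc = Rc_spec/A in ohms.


Step 1: Convert area to cm^2: 0.329 um^2 = 3.2900e-09 cm^2
Step 2: Rc = Rc_spec / A = 7.507e-06 / 3.2900e-09
Step 3: Rc = 2.28e+03 ohms

2.28e+03


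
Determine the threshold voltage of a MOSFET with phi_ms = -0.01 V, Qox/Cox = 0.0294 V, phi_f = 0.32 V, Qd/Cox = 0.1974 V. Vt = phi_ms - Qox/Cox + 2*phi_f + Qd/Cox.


Step 1: Vt = phi_ms - Qox/Cox + 2*phi_f + Qd/Cox
Step 2: Vt = -0.01 - 0.0294 + 2*0.32 + 0.1974
Step 3: Vt = -0.01 - 0.0294 + 0.64 + 0.1974
Step 4: Vt = 0.798 V

0.798


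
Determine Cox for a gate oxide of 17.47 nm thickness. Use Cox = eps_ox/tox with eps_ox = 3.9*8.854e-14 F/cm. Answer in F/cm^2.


Step 1: eps_ox = 3.9 * 8.854e-14 = 3.45306e-13 F/cm
Step 2: tox in cm = 17.47 nm * 1e-7 = 1.7470e-06 cm
Step 3: Cox = 3.45306e-13 / 1.7470e-06 = 1.98e-07 F/cm^2

1.98e-07


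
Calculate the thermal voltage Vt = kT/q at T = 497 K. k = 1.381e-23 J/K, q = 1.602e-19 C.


Step 1: kT = 1.381e-23 * 497 = 6.86357e-21 J
Step 2: Vt = kT/q = 6.86357e-21 / 1.602e-19
Step 3: Vt = 0.04284 V

0.04284


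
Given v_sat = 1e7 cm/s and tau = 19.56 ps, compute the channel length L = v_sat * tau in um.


Step 1: tau in seconds = 19.56 ps * 1e-12 = 1.9560e-11 s
Step 2: L = v_sat * tau = 1e7 * 1.9560e-11 = 1.9560e-04 cm
Step 3: L in um = 1.9560e-04 * 1e4 = 1.956 um

1.956


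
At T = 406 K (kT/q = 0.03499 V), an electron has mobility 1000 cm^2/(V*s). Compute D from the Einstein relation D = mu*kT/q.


Step 1: D = mu * (kT/q)
Step 2: D = 1000 * 0.03499
Step 3: D = 34.99 cm^2/s

34.99


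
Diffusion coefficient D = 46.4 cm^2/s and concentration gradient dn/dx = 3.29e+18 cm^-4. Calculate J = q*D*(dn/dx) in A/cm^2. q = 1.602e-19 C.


Step 1: J = q * D * (dn/dx)
Step 2: J = 1.602e-19 * 46.4 * 3.29e+18
Step 3: J = 2.45e+01 A/cm^2

2.45e+01


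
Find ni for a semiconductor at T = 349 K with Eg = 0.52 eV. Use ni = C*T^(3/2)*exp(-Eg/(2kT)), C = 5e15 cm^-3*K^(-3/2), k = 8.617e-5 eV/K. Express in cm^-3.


Step 1: Compute kT = 8.617e-5 * 349 = 0.03007333 eV
Step 2: Exponent = -Eg/(2kT) = -0.52/(2*0.03007333) = -8.64553
Step 3: T^(3/2) = 349^1.5 = 6519.86
Step 4: ni = 5e15 * 6519.86 * exp(-8.64553) = 5.73e+15 cm^-3

5.73e+15


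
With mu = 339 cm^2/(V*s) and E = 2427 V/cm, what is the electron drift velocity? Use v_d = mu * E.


Step 1: v_d = mu * E
Step 2: v_d = 339 * 2427 = 822753
Step 3: v_d = 8.23e+05 cm/s

8.23e+05


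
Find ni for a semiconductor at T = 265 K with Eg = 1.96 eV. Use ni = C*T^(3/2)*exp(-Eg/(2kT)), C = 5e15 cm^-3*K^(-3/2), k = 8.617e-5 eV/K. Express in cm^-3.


Step 1: Compute kT = 8.617e-5 * 265 = 0.02283505 eV
Step 2: Exponent = -Eg/(2kT) = -1.96/(2*0.02283505) = -42.91648
Step 3: T^(3/2) = 265^1.5 = 4313.89
Step 4: ni = 5e15 * 4313.89 * exp(-42.91648) = 4.96e+00 cm^-3

4.96e+00


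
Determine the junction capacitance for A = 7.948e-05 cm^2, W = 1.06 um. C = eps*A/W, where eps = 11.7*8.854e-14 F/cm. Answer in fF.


Step 1: eps_Si = 11.7 * 8.854e-14 = 1.035918e-12 F/cm
Step 2: W in cm = 1.06 * 1e-4 = 1.06e-04 cm
Step 3: C = 1.035918e-12 * 7.948e-05 / 1.06e-04 = 7.767430e-13 F
Step 4: C = 776.74 fF

776.74


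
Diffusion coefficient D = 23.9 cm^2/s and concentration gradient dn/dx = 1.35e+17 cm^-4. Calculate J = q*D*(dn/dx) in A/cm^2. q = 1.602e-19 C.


Step 1: J = q * D * (dn/dx)
Step 2: J = 1.602e-19 * 23.9 * 1.35e+17
Step 3: J = 5.17e-01 A/cm^2

5.17e-01


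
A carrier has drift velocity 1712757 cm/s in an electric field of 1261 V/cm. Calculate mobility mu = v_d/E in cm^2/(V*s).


Step 1: mu = v_d / E
Step 2: mu = 1712757 / 1261
Step 3: mu = 1358.25 cm^2/(V*s)

1358.25


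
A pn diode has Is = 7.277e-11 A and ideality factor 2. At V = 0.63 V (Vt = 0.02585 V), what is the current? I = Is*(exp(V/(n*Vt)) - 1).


Step 1: V/(n*Vt) = 0.63/(2*0.02585) = 12.1857
Step 2: exp(12.1857) = 1.9597e+05
Step 3: I = 7.277e-11 * (1.9597e+05 - 1) = 1.43e-05 A

1.43e-05


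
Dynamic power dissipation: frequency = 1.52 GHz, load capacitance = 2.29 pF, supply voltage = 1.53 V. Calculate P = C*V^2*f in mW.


Step 1: V^2 = 1.53^2 = 2.3409 V^2
Step 2: P = C*V^2*f = 2.29e-12 F * 2.3409 * 1.52e9 Hz
Step 3: P = 8.14820472e-03 W
Step 4: P = 8.148 mW

8.148


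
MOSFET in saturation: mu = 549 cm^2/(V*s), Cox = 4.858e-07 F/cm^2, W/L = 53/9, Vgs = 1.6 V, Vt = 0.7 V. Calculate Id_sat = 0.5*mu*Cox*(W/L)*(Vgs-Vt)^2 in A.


Step 1: Overdrive voltage Vov = Vgs - Vt = 1.6 - 0.7 = 0.9 V
Step 2: W/L = 53/9 = 5.88889
Step 3: Id = 0.5 * 549 * 4.858e-07 * 5.88889 * 0.9^2
Step 4: Id = 6.36e-04 A

6.36e-04


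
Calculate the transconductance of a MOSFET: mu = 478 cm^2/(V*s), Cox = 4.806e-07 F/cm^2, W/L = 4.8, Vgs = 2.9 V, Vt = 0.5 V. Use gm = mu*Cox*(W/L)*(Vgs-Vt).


Step 1: Vov = Vgs - Vt = 2.9 - 0.5 = 2.4 V
Step 2: gm = mu * Cox * (W/L) * Vov
Step 3: gm = 478 * 4.806e-07 * 4.8 * 2.4 = 2.65e-03 S

2.65e-03


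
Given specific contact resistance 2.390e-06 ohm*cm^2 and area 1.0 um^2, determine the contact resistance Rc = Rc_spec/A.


Step 1: Convert area to cm^2: 1.0 um^2 = 1.0000e-08 cm^2
Step 2: Rc = Rc_spec / A = 2.390e-06 / 1.0000e-08
Step 3: Rc = 2.39e+02 ohms

2.39e+02


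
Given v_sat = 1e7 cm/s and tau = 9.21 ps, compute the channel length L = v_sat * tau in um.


Step 1: tau in seconds = 9.21 ps * 1e-12 = 9.2100e-12 s
Step 2: L = v_sat * tau = 1e7 * 9.2100e-12 = 9.2100e-05 cm
Step 3: L in um = 9.2100e-05 * 1e4 = 0.921 um

0.921


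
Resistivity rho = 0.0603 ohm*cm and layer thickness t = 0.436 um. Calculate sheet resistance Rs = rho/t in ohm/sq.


Step 1: Convert thickness to cm: t = 0.436 um = 4.3600e-05 cm
Step 2: Rs = rho / t = 0.0603 / 4.3600e-05
Step 3: Rs = 1383.0 ohm/sq

1383.0


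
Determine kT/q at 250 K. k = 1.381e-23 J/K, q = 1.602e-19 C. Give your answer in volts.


Step 1: kT = 1.381e-23 * 250 = 3.4525e-21 J
Step 2: Vt = kT/q = 3.4525e-21 / 1.602e-19
Step 3: Vt = 0.02155 V

0.02155


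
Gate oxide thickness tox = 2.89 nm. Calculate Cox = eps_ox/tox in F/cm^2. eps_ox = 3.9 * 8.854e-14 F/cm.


Step 1: eps_ox = 3.9 * 8.854e-14 = 3.45306e-13 F/cm
Step 2: tox in cm = 2.89 nm * 1e-7 = 2.8900e-07 cm
Step 3: Cox = 3.45306e-13 / 2.8900e-07 = 1.19e-06 F/cm^2

1.19e-06


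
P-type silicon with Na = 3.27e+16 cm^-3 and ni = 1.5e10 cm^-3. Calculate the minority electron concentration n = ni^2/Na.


Step 1: Majority hole concentration p ≈ Na = 3.27e+16 cm^-3
Step 2: n = ni^2 / Na = (1.5e10)^2 / 3.27e+16
Step 3: n = 6.88e+03 cm^-3

6.88e+03


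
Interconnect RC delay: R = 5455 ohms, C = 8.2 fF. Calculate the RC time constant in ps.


Step 1: tau = R * C
Step 2: tau = 5455 * 8.2 fF = 5455 * 8.2e-15 F
Step 3: tau = 4.4731e-11 s = 44.731 ps

44.731


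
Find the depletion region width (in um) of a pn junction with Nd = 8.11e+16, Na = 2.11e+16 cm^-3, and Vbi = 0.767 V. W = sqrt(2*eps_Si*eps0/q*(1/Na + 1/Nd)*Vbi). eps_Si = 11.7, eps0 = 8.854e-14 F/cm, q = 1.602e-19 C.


Step 1: 1/Na + 1/Nd = 1/2.11e+16 + 1/8.11e+16 = 5.97238e-17
Step 2: 2*eps*eps0/q = 2*11.7*8.854e-14/1.602e-19 = 1.293281e+07
Step 3: W^2 = 1.293281e+07 * 5.97238e-17 * 0.767 = 5.92428e-10
Step 4: W = sqrt(5.92428e-10) = 2.434e-05 cm = 0.2434 um

0.2434


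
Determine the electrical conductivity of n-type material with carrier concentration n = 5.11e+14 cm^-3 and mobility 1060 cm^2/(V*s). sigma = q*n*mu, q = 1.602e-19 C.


Step 1: sigma = q * n * mu
Step 2: sigma = 1.602e-19 * 5.11e+14 * 1060
Step 3: sigma = 8.677e-02 S/cm

8.677e-02


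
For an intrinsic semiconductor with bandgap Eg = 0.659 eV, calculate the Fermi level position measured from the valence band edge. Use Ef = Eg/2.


Step 1: For an intrinsic semiconductor, the Fermi level sits at midgap.
Step 2: Ef = Eg / 2 = 0.659 / 2 = 0.3295 eV

0.3295


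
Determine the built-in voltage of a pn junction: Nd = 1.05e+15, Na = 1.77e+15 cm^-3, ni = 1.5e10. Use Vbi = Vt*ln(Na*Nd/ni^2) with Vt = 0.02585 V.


Step 1: Compute Na*Nd/ni^2 = 1.77e+15 * 1.05e+15 / (1.5e10)^2 = 8.2600e+09
Step 2: ln(8.2600e+09) = 22.8347
Step 3: Vbi = 0.02585 * 22.8347 = 0.59 V

0.59


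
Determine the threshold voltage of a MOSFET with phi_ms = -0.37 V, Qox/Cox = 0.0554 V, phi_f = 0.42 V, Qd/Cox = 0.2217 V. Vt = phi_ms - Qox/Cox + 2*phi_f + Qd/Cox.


Step 1: Vt = phi_ms - Qox/Cox + 2*phi_f + Qd/Cox
Step 2: Vt = -0.37 - 0.0554 + 2*0.42 + 0.2217
Step 3: Vt = -0.37 - 0.0554 + 0.84 + 0.2217
Step 4: Vt = 0.6363 V

0.6363


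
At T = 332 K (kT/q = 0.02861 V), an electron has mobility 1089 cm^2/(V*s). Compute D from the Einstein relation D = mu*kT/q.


Step 1: D = mu * (kT/q)
Step 2: D = 1089 * 0.02861
Step 3: D = 31.16 cm^2/s

31.16


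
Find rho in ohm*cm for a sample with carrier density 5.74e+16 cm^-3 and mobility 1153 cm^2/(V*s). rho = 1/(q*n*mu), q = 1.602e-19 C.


Step 1: sigma = q * n * mu = 1.602e-19 * 5.74e+16 * 1153 = 1.06024e+01 S/cm
Step 2: rho = 1 / sigma = 1 / 1.06024e+01 = 0.09432 ohm*cm

0.09432


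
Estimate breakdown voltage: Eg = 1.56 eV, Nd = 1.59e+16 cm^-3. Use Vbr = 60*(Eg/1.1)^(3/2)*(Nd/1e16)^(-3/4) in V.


Step 1: Eg/1.1 = 1.56/1.1 = 1.418182
Step 2: (Eg/1.1)^1.5 = 1.418182^1.5 = 1.688877
Step 3: (Nd/1e16)^(-0.75) = (1.59)^(-0.75) = 0.706240
Step 4: Vbr = 60 * 1.688877 * 0.706240 = 71.6 V

71.6


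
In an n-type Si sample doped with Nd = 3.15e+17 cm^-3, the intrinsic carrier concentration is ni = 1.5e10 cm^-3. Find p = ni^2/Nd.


Step 1: Since Nd >> ni, n ≈ Nd = 3.15e+17 cm^-3
Step 2: p = ni^2 / n = (1.5e10)^2 / 3.15e+17
Step 3: p = 2.25e20 / 3.15e+17 = 7.14e+02 cm^-3

7.14e+02


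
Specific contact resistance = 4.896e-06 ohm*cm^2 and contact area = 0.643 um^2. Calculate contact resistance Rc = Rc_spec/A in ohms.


Step 1: Convert area to cm^2: 0.643 um^2 = 6.4300e-09 cm^2
Step 2: Rc = Rc_spec / A = 4.896e-06 / 6.4300e-09
Step 3: Rc = 7.61e+02 ohms

7.61e+02


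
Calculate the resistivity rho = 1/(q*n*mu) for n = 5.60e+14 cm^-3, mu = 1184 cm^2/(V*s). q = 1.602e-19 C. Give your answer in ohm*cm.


Step 1: sigma = q * n * mu = 1.602e-19 * 5.60e+14 * 1184 = 1.06219e-01 S/cm
Step 2: rho = 1 / sigma = 1 / 1.06219e-01 = 9.415 ohm*cm

9.415


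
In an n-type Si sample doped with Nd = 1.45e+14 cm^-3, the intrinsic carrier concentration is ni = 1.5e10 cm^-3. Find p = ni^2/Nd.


Step 1: Since Nd >> ni, n ≈ Nd = 1.45e+14 cm^-3
Step 2: p = ni^2 / n = (1.5e10)^2 / 1.45e+14
Step 3: p = 2.25e20 / 1.45e+14 = 1.55e+06 cm^-3

1.55e+06


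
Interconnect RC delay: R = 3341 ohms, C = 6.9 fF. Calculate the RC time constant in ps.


Step 1: tau = R * C
Step 2: tau = 3341 * 6.9 fF = 3341 * 6.9e-15 F
Step 3: tau = 2.30529e-11 s = 23.0529 ps

23.0529


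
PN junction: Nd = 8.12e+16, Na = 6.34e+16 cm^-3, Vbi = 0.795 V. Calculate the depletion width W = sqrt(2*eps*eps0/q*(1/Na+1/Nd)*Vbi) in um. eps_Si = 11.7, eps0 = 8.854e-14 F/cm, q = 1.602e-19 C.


Step 1: 1/Na + 1/Nd = 1/6.34e+16 + 1/8.12e+16 = 2.80881e-17
Step 2: 2*eps*eps0/q = 2*11.7*8.854e-14/1.602e-19 = 1.293281e+07
Step 3: W^2 = 1.293281e+07 * 2.80881e-17 * 0.795 = 2.88790e-10
Step 4: W = sqrt(2.88790e-10) = 1.699e-05 cm = 0.1699 um

0.1699


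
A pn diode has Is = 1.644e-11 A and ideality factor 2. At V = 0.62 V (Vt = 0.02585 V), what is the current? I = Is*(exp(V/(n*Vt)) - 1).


Step 1: V/(n*Vt) = 0.62/(2*0.02585) = 11.9923
Step 2: exp(11.9923) = 1.6151e+05
Step 3: I = 1.644e-11 * (1.6151e+05 - 1) = 2.66e-06 A

2.66e-06


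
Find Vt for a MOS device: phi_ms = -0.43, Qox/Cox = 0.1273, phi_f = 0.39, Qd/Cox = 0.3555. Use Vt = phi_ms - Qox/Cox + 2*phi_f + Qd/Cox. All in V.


Step 1: Vt = phi_ms - Qox/Cox + 2*phi_f + Qd/Cox
Step 2: Vt = -0.43 - 0.1273 + 2*0.39 + 0.3555
Step 3: Vt = -0.43 - 0.1273 + 0.78 + 0.3555
Step 4: Vt = 0.5782 V

0.5782


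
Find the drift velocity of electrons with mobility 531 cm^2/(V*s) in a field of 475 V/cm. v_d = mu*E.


Step 1: v_d = mu * E
Step 2: v_d = 531 * 475 = 252225
Step 3: v_d = 2.52e+05 cm/s

2.52e+05


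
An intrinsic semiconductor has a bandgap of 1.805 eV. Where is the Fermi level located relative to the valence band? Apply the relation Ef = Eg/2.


Step 1: For an intrinsic semiconductor, the Fermi level sits at midgap.
Step 2: Ef = Eg / 2 = 1.805 / 2 = 0.9025 eV

0.9025


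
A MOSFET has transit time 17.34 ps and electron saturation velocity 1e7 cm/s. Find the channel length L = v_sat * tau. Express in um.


Step 1: tau in seconds = 17.34 ps * 1e-12 = 1.7340e-11 s
Step 2: L = v_sat * tau = 1e7 * 1.7340e-11 = 1.7340e-04 cm
Step 3: L in um = 1.7340e-04 * 1e4 = 1.734 um

1.734


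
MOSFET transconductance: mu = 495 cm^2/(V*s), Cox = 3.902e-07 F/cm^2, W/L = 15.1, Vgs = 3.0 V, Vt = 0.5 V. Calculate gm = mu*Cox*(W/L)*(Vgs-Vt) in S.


Step 1: Vov = Vgs - Vt = 3.0 - 0.5 = 2.5 V
Step 2: gm = mu * Cox * (W/L) * Vov
Step 3: gm = 495 * 3.902e-07 * 15.1 * 2.5 = 7.29e-03 S

7.29e-03


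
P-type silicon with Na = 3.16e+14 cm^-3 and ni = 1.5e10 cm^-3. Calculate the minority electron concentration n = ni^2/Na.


Step 1: Majority hole concentration p ≈ Na = 3.16e+14 cm^-3
Step 2: n = ni^2 / Na = (1.5e10)^2 / 3.16e+14
Step 3: n = 7.12e+05 cm^-3

7.12e+05


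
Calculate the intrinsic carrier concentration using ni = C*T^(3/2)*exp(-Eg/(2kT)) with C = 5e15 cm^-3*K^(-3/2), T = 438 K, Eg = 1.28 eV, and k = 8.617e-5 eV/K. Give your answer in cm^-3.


Step 1: Compute kT = 8.617e-5 * 438 = 0.03774246 eV
Step 2: Exponent = -Eg/(2kT) = -1.28/(2*0.03774246) = -16.95703
Step 3: T^(3/2) = 438^1.5 = 9166.66
Step 4: ni = 5e15 * 9166.66 * exp(-16.95703) = 1.98e+12 cm^-3

1.98e+12


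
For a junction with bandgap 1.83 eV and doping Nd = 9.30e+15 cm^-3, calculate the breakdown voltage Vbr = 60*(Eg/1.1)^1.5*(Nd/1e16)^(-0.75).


Step 1: Eg/1.1 = 1.83/1.1 = 1.663636
Step 2: (Eg/1.1)^1.5 = 1.663636^1.5 = 2.145791
Step 3: (Nd/1e16)^(-0.75) = (0.93)^(-0.75) = 1.055936
Step 4: Vbr = 60 * 2.145791 * 1.055936 = 135.9 V

135.9


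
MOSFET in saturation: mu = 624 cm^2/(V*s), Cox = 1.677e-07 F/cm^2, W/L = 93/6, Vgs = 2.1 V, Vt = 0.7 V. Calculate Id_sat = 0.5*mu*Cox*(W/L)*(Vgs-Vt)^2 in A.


Step 1: Overdrive voltage Vov = Vgs - Vt = 2.1 - 0.7 = 1.4 V
Step 2: W/L = 93/6 = 15.5
Step 3: Id = 0.5 * 624 * 1.677e-07 * 15.5 * 1.4^2
Step 4: Id = 1.59e-03 A

1.59e-03


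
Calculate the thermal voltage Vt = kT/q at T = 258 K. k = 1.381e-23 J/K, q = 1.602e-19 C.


Step 1: kT = 1.381e-23 * 258 = 3.56298e-21 J
Step 2: Vt = kT/q = 3.56298e-21 / 1.602e-19
Step 3: Vt = 0.02224 V

0.02224


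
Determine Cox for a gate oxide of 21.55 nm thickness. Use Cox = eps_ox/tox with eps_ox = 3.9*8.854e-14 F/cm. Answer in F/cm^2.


Step 1: eps_ox = 3.9 * 8.854e-14 = 3.45306e-13 F/cm
Step 2: tox in cm = 21.55 nm * 1e-7 = 2.1550e-06 cm
Step 3: Cox = 3.45306e-13 / 2.1550e-06 = 1.60e-07 F/cm^2

1.60e-07


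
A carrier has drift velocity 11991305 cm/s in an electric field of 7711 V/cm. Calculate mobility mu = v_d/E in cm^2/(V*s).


Step 1: mu = v_d / E
Step 2: mu = 11991305 / 7711
Step 3: mu = 1555.09 cm^2/(V*s)

1555.09


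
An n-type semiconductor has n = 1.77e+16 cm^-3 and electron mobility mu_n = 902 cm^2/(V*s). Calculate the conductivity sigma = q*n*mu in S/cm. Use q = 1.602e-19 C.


Step 1: sigma = q * n * mu
Step 2: sigma = 1.602e-19 * 1.77e+16 * 902
Step 3: sigma = 2.558e+00 S/cm

2.558e+00


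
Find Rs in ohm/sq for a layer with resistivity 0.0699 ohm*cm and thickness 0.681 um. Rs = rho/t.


Step 1: Convert thickness to cm: t = 0.681 um = 6.8100e-05 cm
Step 2: Rs = rho / t = 0.0699 / 6.8100e-05
Step 3: Rs = 1026.4 ohm/sq

1026.4


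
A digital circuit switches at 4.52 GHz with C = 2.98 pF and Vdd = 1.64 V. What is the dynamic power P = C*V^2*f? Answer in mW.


Step 1: V^2 = 1.64^2 = 2.6896 V^2
Step 2: P = C*V^2*f = 2.98e-12 F * 2.6896 * 4.52e9 Hz
Step 3: P = 3.622783616e-02 W
Step 4: P = 36.228 mW

36.228


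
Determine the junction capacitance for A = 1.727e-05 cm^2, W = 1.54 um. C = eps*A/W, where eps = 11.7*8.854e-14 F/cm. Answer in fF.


Step 1: eps_Si = 11.7 * 8.854e-14 = 1.035918e-12 F/cm
Step 2: W in cm = 1.54 * 1e-4 = 1.54e-04 cm
Step 3: C = 1.035918e-12 * 1.727e-05 / 1.54e-04 = 1.161708e-13 F
Step 4: C = 116.17 fF

116.17


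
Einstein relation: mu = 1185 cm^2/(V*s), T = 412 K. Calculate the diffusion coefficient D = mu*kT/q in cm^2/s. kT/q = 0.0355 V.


Step 1: D = mu * (kT/q)
Step 2: D = 1185 * 0.0355
Step 3: D = 42.07 cm^2/s

42.07


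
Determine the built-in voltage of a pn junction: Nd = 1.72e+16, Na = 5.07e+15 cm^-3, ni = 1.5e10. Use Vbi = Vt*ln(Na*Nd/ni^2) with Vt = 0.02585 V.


Step 1: Compute Na*Nd/ni^2 = 5.07e+15 * 1.72e+16 / (1.5e10)^2 = 3.8757e+11
Step 2: ln(3.8757e+11) = 26.6832
Step 3: Vbi = 0.02585 * 26.6832 = 0.69 V

0.69


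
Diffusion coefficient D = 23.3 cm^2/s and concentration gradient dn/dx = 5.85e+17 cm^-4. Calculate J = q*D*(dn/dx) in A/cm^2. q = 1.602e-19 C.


Step 1: J = q * D * (dn/dx)
Step 2: J = 1.602e-19 * 23.3 * 5.85e+17
Step 3: J = 2.18e+00 A/cm^2

2.18e+00


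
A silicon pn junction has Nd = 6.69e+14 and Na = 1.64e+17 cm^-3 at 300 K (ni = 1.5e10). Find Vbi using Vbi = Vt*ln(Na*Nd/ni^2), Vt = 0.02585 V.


Step 1: Compute Na*Nd/ni^2 = 1.64e+17 * 6.69e+14 / (1.5e10)^2 = 4.8763e+11
Step 2: ln(4.8763e+11) = 26.9128
Step 3: Vbi = 0.02585 * 26.9128 = 0.696 V

0.696


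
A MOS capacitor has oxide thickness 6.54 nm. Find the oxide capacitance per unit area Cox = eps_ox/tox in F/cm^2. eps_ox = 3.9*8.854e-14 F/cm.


Step 1: eps_ox = 3.9 * 8.854e-14 = 3.45306e-13 F/cm
Step 2: tox in cm = 6.54 nm * 1e-7 = 6.5400e-07 cm
Step 3: Cox = 3.45306e-13 / 6.5400e-07 = 5.28e-07 F/cm^2

5.28e-07
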